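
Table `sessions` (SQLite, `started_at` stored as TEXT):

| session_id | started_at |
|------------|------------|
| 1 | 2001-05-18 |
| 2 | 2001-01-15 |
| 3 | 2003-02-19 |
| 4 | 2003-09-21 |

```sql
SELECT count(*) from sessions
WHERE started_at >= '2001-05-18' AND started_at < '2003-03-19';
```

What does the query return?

Rows in [2001-05-18, 2003-03-19): 2001-05-18, 2003-02-19 → 2 rows.

2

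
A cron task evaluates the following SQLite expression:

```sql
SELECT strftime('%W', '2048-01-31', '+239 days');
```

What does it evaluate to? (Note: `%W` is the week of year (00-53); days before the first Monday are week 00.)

First apply '+239 days': 2048-01-31 → 2048-09-26.
2048-09-26 is a Saturday. SQLite's %W counts Mondays since the year started; the result is 38.

38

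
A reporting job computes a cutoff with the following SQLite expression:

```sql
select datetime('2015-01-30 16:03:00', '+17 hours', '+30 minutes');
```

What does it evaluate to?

2015-01-31 09:33:00

+17 hours from 2015-01-30 16:03:00 is 2015-01-31 09:03:00 (crosses midnight).
+30 minutes from 2015-01-31 09:03:00 is 2015-01-31 09:33:00.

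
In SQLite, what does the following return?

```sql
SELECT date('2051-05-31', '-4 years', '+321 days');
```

2048-04-16

Adding -4 years to 2051-05-31 gives 2047-05-31.
Applying '+321 days' to 2047-05-31: counting 321 days forward gives 2048-04-16.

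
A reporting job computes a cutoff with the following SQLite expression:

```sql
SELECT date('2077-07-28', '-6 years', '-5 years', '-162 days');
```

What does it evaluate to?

Adding -6 years to 2077-07-28 gives 2071-07-28.
Adding -5 years to 2071-07-28 gives 2066-07-28.
Applying '-162 days' to 2066-07-28: counting 162 days back gives 2066-02-16.

2066-02-16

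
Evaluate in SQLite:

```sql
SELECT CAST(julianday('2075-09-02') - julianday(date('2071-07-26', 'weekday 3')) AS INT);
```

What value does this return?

`weekday 3` advances to the next Wednesday; 2071-07-26 is a Sunday, so it moves forward to 2071-07-29.
2 days remain in July 2071 after the 29th (31 − 29).
Full months from August 2071 through August 2075 contribute their day counts.
Then 2 days into September 2075.
Total: 2 + 31 + 30 + 31 + 30 + 31 + 31 + 29 + 31 + 30 + 31 + 30 + 31 + 31 + 30 + 31 + 30 + 31 + 31 + 28 + 31 + 30 + 31 + 30 + 31 + 31 + 30 + 31 + 30 + 31 + 31 + 28 + 31 + 30 + 31 + 30 + 31 + 31 + 30 + 31 + 30 + 31 + 31 + 28 + 31 + 30 + 31 + 30 + 31 + 31 + 2 = 1496.

1496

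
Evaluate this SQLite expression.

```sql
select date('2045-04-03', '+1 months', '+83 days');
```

2045-07-25

Adding +1 month to 2045-04-03 gives 2045-05-03.
Applying '+83 days' to 2045-05-03: counting 83 days forward gives 2045-07-25.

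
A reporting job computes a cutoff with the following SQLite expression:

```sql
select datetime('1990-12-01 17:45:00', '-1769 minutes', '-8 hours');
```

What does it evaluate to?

1990-11-30 04:16:00

1769 minutes = 29h 29m; -1769 minutes from 1990-12-01 17:45:00 is 1990-11-30 12:16:00 (crosses midnight).
-8 hours from 1990-11-30 12:16:00 is 1990-11-30 04:16:00.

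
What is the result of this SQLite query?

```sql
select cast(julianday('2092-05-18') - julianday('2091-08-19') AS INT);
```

12 days remain in August 2091 after the 19th (31 − 19).
Full months from September 2091 through April 2092 contribute their day counts.
Then 18 days into May 2092.
Total: 12 + 30 + 31 + 30 + 31 + 31 + 29 + 31 + 30 + 18 = 273.

273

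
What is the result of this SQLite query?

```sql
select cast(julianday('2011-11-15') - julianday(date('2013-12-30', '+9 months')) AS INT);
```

-1050

Adding +9 months to 2013-12-30 gives 2014-09-30.
15 days remain in November 2011 after the 15th (30 − 15).
Full months from December 2011 through August 2014 contribute their day counts.
Then 30 days into September 2014.
Total: 15 + 31 + 31 + 29 + 31 + 30 + 31 + 30 + 31 + 31 + 30 + 31 + 30 + 31 + 31 + 28 + 31 + 30 + 31 + 30 + 31 + 31 + 30 + 31 + 30 + 31 + 31 + 28 + 31 + 30 + 31 + 30 + 31 + 31 + 30 = 1050.
The subtraction is earlier − later, so the result is −1050 → -1050.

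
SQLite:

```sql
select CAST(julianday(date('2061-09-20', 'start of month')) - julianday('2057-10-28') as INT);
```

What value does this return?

1404

`start of month` rewinds 2061-09-20 to 2061-09-01.
3 days remain in October 2057 after the 28th (31 − 28).
Full months from November 2057 through August 2061 contribute their day counts.
Then 1 day into September 2061.
Total: 3 + 30 + 31 + 31 + 28 + 31 + 30 + 31 + 30 + 31 + 31 + 30 + 31 + 30 + 31 + 31 + 28 + 31 + 30 + 31 + 30 + 31 + 31 + 30 + 31 + 30 + 31 + 31 + 29 + 31 + 30 + 31 + 30 + 31 + 31 + 30 + 31 + 30 + 31 + 31 + 28 + 31 + 30 + 31 + 30 + 31 + 31 + 1 = 1404.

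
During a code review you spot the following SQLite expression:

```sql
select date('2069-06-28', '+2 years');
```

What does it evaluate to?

2071-06-28

Adding +2 years to 2069-06-28 gives 2071-06-28.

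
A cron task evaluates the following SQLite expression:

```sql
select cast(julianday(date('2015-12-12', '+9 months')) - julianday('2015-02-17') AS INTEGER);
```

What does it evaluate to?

573

Adding +9 months to 2015-12-12 gives 2016-09-12.
11 days remain in February 2015 after the 17th (28 − 17).
Full months from March 2015 through August 2016 contribute their day counts.
Then 12 days into September 2016.
Total: 11 + 31 + 30 + 31 + 30 + 31 + 31 + 30 + 31 + 30 + 31 + 31 + 29 + 31 + 30 + 31 + 30 + 31 + 31 + 12 = 573.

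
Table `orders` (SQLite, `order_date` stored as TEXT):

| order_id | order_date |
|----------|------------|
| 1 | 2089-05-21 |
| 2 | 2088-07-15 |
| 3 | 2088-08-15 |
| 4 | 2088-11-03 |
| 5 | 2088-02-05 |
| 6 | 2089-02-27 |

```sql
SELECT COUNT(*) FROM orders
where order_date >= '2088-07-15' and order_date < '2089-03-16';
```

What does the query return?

4

Rows in [2088-07-15, 2089-03-16): 2088-07-15, 2088-08-15, 2088-11-03, 2089-02-27 → 4 rows.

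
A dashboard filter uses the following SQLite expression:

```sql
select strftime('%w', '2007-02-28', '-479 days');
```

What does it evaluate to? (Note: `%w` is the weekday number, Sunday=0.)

0

First apply '-479 days': 2007-02-28 → 2005-11-06.
2005-11-06 is a Sunday; with Sunday=0 that is 0.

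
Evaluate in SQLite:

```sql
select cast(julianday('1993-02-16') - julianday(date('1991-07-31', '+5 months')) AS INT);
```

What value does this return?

413

Adding +5 months to 1991-07-31 gives 1991-12-31.
0 days remain in December 1991 after the 31st (31 − 31).
Full months from January 1992 through January 1993 contribute their day counts.
Then 16 days into February 1993.
Total: 0 + 31 + 29 + 31 + 30 + 31 + 30 + 31 + 31 + 30 + 31 + 30 + 31 + 31 + 16 = 413.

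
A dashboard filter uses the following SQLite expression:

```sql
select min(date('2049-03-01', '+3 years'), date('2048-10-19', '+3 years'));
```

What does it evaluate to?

2051-10-19

date('2049-03-01', '+3 years') → 2052-03-01.
date('2048-10-19', '+3 years') → 2051-10-19.
Earlier of the two is 2051-10-19.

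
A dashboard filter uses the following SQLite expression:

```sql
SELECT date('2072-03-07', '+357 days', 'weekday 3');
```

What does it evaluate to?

Applying '+357 days' to 2072-03-07: counting 357 days forward gives 2073-02-27.
`weekday 3` advances to the next Wednesday; 2073-02-27 is a Monday, so it moves forward to 2073-03-01.

2073-03-01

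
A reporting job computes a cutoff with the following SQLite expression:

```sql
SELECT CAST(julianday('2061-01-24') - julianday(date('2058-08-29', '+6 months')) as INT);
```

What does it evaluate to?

695

Adding +6 months to 2058-08-29 targets 2059-02-29. February 2059 has only 28 days, so SQLite normalizes the 1-day overflow forward to 2059-03-01.
30 days remain in March 2059 after the 1st (31 − 1).
Full months from April 2059 through December 2060 contribute their day counts.
Then 24 days into January 2061.
Total: 30 + 30 + 31 + 30 + 31 + 31 + 30 + 31 + 30 + 31 + 31 + 29 + 31 + 30 + 31 + 30 + 31 + 31 + 30 + 31 + 30 + 31 + 24 = 695.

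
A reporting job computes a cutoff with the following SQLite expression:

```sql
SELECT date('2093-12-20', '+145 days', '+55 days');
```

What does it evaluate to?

Applying '+145 days' to 2093-12-20: counting 145 days forward gives 2094-05-14.
Applying '+55 days' to 2094-05-14: counting 55 days forward gives 2094-07-08.

2094-07-08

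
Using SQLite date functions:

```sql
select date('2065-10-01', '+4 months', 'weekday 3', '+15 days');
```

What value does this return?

2066-02-18

Adding +4 months to 2065-10-01 gives 2066-02-01.
`weekday 3` advances to the next Wednesday; 2066-02-01 is a Monday, so it moves forward to 2066-02-03.
Advancing 15 more days within February lands on 2066-02-18.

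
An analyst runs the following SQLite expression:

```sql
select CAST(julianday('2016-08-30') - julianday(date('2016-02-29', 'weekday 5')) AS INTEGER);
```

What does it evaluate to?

`weekday 5` advances to the next Friday; 2016-02-29 is a Monday, so it moves forward to 2016-03-04.
27 days remain in March 2016 after the 4th (31 − 4).
April 2016: 30 days.
May 2016: 31 days.
June 2016: 30 days.
July 2016: 31 days.
Then 30 days into August 2016.
Total: 27 + 30 + 31 + 30 + 31 + 30 = 179.

179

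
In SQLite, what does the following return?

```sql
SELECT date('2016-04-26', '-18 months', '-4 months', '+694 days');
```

Adding -18 months to 2016-04-26 gives 2014-10-26.
Adding -4 months to 2014-10-26 gives 2014-06-26.
Applying '+694 days' to 2014-06-26: counting 694 days forward gives 2016-05-20.

2016-05-20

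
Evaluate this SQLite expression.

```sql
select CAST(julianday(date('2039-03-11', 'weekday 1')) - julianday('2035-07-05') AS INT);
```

1348

`weekday 1` advances to the next Monday; 2039-03-11 is a Friday, so it moves forward to 2039-03-14.
26 days remain in July 2035 after the 5th (31 − 5).
Full months from August 2035 through February 2039 contribute their day counts.
Then 14 days into March 2039.
Total: 26 + 31 + 30 + 31 + 30 + 31 + 31 + 29 + 31 + 30 + 31 + 30 + 31 + 31 + 30 + 31 + 30 + 31 + 31 + 28 + 31 + 30 + 31 + 30 + 31 + 31 + 30 + 31 + 30 + 31 + 31 + 28 + 31 + 30 + 31 + 30 + 31 + 31 + 30 + 31 + 30 + 31 + 31 + 28 + 14 = 1348.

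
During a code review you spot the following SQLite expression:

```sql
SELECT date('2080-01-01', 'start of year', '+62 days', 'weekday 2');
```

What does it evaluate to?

`start of year` rewinds 2080-01-01 to 2080-01-01.
Applying '+62 days' to 2080-01-01: counting 62 days forward gives 2080-03-03.
`weekday 2` advances to the next Tuesday; 2080-03-03 is a Sunday, so it moves forward to 2080-03-05.

2080-03-05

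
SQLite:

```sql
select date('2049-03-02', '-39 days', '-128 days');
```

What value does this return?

Going back 2 days from 2049-03-02 reaches 2049-02-28 (last day of February, 28 days).
Going back 28 days from 2049-02-28 reaches 2049-01-31 (last day of January, 31 days).
Going back 9 days within January lands on 2049-01-22.
Applying '-128 days' to 2049-01-22: counting 128 days back gives 2048-09-16.

2048-09-16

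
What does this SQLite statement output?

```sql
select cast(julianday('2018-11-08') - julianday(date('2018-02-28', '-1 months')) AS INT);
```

284

Adding -1 month to 2018-02-28 gives 2018-01-28.
3 days remain in January 2018 after the 28th (31 − 28).
Full months from February 2018 through October 2018 contribute their day counts.
Then 8 days into November 2018.
Total: 3 + 28 + 31 + 30 + 31 + 30 + 31 + 31 + 30 + 31 + 8 = 284.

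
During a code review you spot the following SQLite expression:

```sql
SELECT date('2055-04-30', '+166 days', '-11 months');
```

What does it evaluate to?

Applying '+166 days' to 2055-04-30: counting 166 days forward gives 2055-10-13.
Adding -11 months to 2055-10-13 gives 2054-11-13.

2054-11-13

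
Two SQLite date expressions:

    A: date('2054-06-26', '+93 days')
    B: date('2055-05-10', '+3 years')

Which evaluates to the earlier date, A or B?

A

A = 2054-09-27.
B = 2058-05-10.
A is earlier.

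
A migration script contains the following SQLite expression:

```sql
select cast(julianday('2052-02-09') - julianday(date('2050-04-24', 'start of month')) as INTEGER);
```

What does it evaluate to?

679

`start of month` rewinds 2050-04-24 to 2050-04-01.
29 days remain in April 2050 after the 1st (30 − 1).
Full months from May 2050 through January 2052 contribute their day counts.
Then 9 days into February 2052.
Total: 29 + 31 + 30 + 31 + 31 + 30 + 31 + 30 + 31 + 31 + 28 + 31 + 30 + 31 + 30 + 31 + 31 + 30 + 31 + 30 + 31 + 31 + 9 = 679.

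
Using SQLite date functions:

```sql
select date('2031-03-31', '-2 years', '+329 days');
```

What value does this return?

2030-02-23

Adding -2 years to 2031-03-31 gives 2029-03-31.
Applying '+329 days' to 2029-03-31: counting 329 days forward gives 2030-02-23.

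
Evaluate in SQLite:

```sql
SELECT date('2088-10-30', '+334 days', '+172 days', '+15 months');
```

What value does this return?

2091-06-20

Applying '+334 days' to 2088-10-30: counting 334 days forward gives 2089-09-29.
Applying '+172 days' to 2089-09-29: counting 172 days forward gives 2090-03-20.
Adding +15 months to 2090-03-20 gives 2091-06-20.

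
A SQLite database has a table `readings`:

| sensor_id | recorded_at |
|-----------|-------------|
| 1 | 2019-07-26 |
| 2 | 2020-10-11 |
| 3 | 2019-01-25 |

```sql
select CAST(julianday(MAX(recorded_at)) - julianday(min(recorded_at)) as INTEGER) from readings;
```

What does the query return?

625

MIN = 2019-01-25, MAX = 2020-10-11.
6 days remain in January 2019 after the 25th (31 − 25).
Full months from February 2019 through September 2020 contribute their day counts.
Then 11 days into October 2020.
Total: 6 + 28 + 31 + 30 + 31 + 30 + 31 + 31 + 30 + 31 + 30 + 31 + 31 + 29 + 31 + 30 + 31 + 30 + 31 + 31 + 30 + 11 = 625.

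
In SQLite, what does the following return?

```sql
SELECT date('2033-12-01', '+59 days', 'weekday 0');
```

Applying '+59 days' to 2033-12-01: counting 59 days forward gives 2034-01-29.
`weekday 0` advances to the next Sunday; 2034-01-29 is already a Sunday, so it stays at 2034-01-29.

2034-01-29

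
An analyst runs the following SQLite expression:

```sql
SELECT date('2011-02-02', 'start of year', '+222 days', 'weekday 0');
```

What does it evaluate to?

`start of year` rewinds 2011-02-02 to 2011-01-01.
Applying '+222 days' to 2011-01-01: counting 222 days forward gives 2011-08-11.
`weekday 0` advances to the next Sunday; 2011-08-11 is a Thursday, so it moves forward to 2011-08-14.

2011-08-14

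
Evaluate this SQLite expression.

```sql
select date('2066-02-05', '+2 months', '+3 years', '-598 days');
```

Adding +2 months to 2066-02-05 gives 2066-04-05.
Adding +3 years to 2066-04-05 gives 2069-04-05.
Applying '-598 days' to 2069-04-05: counting 598 days back gives 2067-08-16.

2067-08-16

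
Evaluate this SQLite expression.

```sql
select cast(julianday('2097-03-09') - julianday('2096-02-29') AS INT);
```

374

0 days remain in February 2096 after the 29th (29 − 29).
Full months from March 2096 through February 2097 contribute their day counts.
Then 9 days into March 2097.
Total: 0 + 31 + 30 + 31 + 30 + 31 + 31 + 30 + 31 + 30 + 31 + 31 + 28 + 9 = 374.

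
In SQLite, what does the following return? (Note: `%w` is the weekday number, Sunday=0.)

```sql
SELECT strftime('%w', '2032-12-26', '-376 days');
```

First apply '-376 days': 2032-12-26 → 2031-12-16.
2031-12-16 is a Tuesday; with Sunday=0 that is 2.

2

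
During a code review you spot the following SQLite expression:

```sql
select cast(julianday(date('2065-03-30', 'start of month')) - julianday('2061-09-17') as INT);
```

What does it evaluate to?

1261

`start of month` rewinds 2065-03-30 to 2065-03-01.
13 days remain in September 2061 after the 17th (30 − 17).
Full months from October 2061 through February 2065 contribute their day counts.
Then 1 day into March 2065.
Total: 13 + 31 + 30 + 31 + 31 + 28 + 31 + 30 + 31 + 30 + 31 + 31 + 30 + 31 + 30 + 31 + 31 + 28 + 31 + 30 + 31 + 30 + 31 + 31 + 30 + 31 + 30 + 31 + 31 + 29 + 31 + 30 + 31 + 30 + 31 + 31 + 30 + 31 + 30 + 31 + 31 + 28 + 1 = 1261.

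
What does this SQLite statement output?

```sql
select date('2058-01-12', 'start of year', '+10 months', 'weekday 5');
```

2058-11-01

`start of year` rewinds 2058-01-12 to 2058-01-01.
Adding +10 months to 2058-01-01 gives 2058-11-01.
`weekday 5` advances to the next Friday; 2058-11-01 is already a Friday, so it stays at 2058-11-01.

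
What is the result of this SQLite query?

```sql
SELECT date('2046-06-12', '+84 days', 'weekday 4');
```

2046-09-06

Applying '+84 days' to 2046-06-12: counting 84 days forward gives 2046-09-04.
`weekday 4` advances to the next Thursday; 2046-09-04 is a Tuesday, so it moves forward to 2046-09-06.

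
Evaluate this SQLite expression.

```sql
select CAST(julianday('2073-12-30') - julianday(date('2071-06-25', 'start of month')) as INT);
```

943

`start of month` rewinds 2071-06-25 to 2071-06-01.
29 days remain in June 2071 after the 1st (30 − 1).
Full months from July 2071 through November 2073 contribute their day counts.
Then 30 days into December 2073.
Total: 29 + 31 + 31 + 30 + 31 + 30 + 31 + 31 + 29 + 31 + 30 + 31 + 30 + 31 + 31 + 30 + 31 + 30 + 31 + 31 + 28 + 31 + 30 + 31 + 30 + 31 + 31 + 30 + 31 + 30 + 30 = 943.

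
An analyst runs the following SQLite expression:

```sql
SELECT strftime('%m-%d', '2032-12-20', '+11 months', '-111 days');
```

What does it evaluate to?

First apply '+11 months', '-111 days': 2032-12-20 → 2033-08-01.
`%m-%d` extracts the month-day: 08-01.

08-01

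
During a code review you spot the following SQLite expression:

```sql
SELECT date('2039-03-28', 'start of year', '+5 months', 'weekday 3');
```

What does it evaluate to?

`start of year` rewinds 2039-03-28 to 2039-01-01.
Adding +5 months to 2039-01-01 gives 2039-06-01.
`weekday 3` advances to the next Wednesday; 2039-06-01 is already a Wednesday, so it stays at 2039-06-01.

2039-06-01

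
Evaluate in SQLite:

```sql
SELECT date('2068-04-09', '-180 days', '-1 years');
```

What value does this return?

Applying '-180 days' to 2068-04-09: counting 180 days back gives 2067-10-12.
Adding -1 year to 2067-10-12 gives 2066-10-12.

2066-10-12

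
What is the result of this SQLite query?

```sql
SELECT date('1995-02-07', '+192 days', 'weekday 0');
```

Applying '+192 days' to 1995-02-07: counting 192 days forward gives 1995-08-18.
`weekday 0` advances to the next Sunday; 1995-08-18 is a Friday, so it moves forward to 1995-08-20.

1995-08-20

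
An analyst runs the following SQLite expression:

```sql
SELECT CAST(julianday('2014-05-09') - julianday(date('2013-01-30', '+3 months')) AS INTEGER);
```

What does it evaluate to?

Adding +3 months to 2013-01-30 gives 2013-04-30.
0 days remain in April 2013 after the 30th (30 − 30).
Full months from May 2013 through April 2014 contribute their day counts.
Then 9 days into May 2014.
Total: 0 + 31 + 30 + 31 + 31 + 30 + 31 + 30 + 31 + 31 + 28 + 31 + 30 + 9 = 374.

374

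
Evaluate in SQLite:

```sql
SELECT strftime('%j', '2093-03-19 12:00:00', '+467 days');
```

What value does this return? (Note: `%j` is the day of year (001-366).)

180

First apply '+467 days': 2093-03-19 12:00:00 → 2094-06-29 12:00:00.
Day-of-year for 2094-06-29: days since 2094-01-01 inclusive = 180, zero-padded to 180.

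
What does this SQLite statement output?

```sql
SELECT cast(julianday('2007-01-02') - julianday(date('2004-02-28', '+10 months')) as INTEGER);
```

735

Adding +10 months to 2004-02-28 gives 2004-12-28.
3 days remain in December 2004 after the 28th (31 − 28).
Full months from January 2005 through December 2006 contribute their day counts.
Then 2 days into January 2007.
Total: 3 + 31 + 28 + 31 + 30 + 31 + 30 + 31 + 31 + 30 + 31 + 30 + 31 + 31 + 28 + 31 + 30 + 31 + 30 + 31 + 31 + 30 + 31 + 30 + 31 + 2 = 735.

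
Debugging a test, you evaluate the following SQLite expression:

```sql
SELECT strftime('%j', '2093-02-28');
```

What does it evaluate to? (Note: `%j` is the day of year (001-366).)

Day-of-year for 2093-02-28: days since 2093-01-01 inclusive = 59, zero-padded to 059.

059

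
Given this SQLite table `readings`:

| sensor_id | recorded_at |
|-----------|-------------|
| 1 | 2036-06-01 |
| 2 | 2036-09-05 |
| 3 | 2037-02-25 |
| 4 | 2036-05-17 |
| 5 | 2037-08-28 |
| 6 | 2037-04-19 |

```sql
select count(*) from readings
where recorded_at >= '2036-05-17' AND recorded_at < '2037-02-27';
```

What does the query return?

4

Rows in [2036-05-17, 2037-02-27): 2036-06-01, 2036-09-05, 2037-02-25, 2036-05-17 → 4 rows.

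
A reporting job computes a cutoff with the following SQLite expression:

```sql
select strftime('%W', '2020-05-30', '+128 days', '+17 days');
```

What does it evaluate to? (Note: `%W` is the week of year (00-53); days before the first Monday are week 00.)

First apply '+128 days', '+17 days': 2020-05-30 → 2020-10-22.
2020-10-22 is a Thursday. SQLite's %W counts Mondays since the year started; the result is 42.

42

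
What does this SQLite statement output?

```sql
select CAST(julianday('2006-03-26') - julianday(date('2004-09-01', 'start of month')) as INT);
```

571

`start of month` rewinds 2004-09-01 to 2004-09-01.
29 days remain in September 2004 after the 1st (30 − 1).
Full months from October 2004 through February 2006 contribute their day counts.
Then 26 days into March 2006.
Total: 29 + 31 + 30 + 31 + 31 + 28 + 31 + 30 + 31 + 30 + 31 + 31 + 30 + 31 + 30 + 31 + 31 + 28 + 26 = 571.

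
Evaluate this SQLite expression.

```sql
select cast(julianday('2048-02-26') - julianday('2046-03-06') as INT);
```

25 days remain in March 2046 after the 6th (31 − 6).
Full months from April 2046 through January 2048 contribute their day counts.
Then 26 days into February 2048.
Total: 25 + 30 + 31 + 30 + 31 + 31 + 30 + 31 + 30 + 31 + 31 + 28 + 31 + 30 + 31 + 30 + 31 + 31 + 30 + 31 + 30 + 31 + 31 + 26 = 722.

722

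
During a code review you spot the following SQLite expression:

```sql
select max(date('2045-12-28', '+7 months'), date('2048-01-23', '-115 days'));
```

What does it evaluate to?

date('2045-12-28', '+7 months') → 2046-07-28.
date('2048-01-23', '-115 days') → 2047-09-30.
Later of the two is 2047-09-30.

2047-09-30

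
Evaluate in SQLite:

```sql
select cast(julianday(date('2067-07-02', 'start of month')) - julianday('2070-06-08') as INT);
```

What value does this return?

`start of month` rewinds 2067-07-02 to 2067-07-01.
30 days remain in July 2067 after the 1st (31 − 1).
Full months from August 2067 through May 2070 contribute their day counts.
Then 8 days into June 2070.
Total: 30 + 31 + 30 + 31 + 30 + 31 + 31 + 29 + 31 + 30 + 31 + 30 + 31 + 31 + 30 + 31 + 30 + 31 + 31 + 28 + 31 + 30 + 31 + 30 + 31 + 31 + 30 + 31 + 30 + 31 + 31 + 28 + 31 + 30 + 31 + 8 = 1073.
The subtraction is earlier − later, so the result is −1073 → -1073.

-1073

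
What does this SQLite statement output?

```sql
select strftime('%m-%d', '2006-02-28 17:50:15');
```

`%m-%d` extracts the month-day: 02-28.

02-28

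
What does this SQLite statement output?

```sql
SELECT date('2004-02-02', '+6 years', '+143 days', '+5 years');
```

2015-06-25

Adding +6 years to 2004-02-02 gives 2010-02-02.
Applying '+143 days' to 2010-02-02: counting 143 days forward gives 2010-06-25.
Adding +5 years to 2010-06-25 gives 2015-06-25.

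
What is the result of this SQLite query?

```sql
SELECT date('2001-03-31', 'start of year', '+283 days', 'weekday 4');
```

2001-10-11

`start of year` rewinds 2001-03-31 to 2001-01-01.
Applying '+283 days' to 2001-01-01: counting 283 days forward gives 2001-10-11.
`weekday 4` advances to the next Thursday; 2001-10-11 is already a Thursday, so it stays at 2001-10-11.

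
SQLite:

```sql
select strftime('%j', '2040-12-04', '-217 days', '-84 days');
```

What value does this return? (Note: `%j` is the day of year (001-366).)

038

First apply '-217 days', '-84 days': 2040-12-04 → 2040-02-07.
Day-of-year for 2040-02-07: days since 2040-01-01 inclusive = 38, zero-padded to 038.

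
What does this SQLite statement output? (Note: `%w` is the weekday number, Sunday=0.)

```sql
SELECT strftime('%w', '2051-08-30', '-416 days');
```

0

First apply '-416 days': 2051-08-30 → 2050-07-10.
2050-07-10 is a Sunday; with Sunday=0 that is 0.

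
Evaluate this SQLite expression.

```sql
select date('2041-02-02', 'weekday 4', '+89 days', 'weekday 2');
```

`weekday 4` advances to the next Thursday; 2041-02-02 is a Saturday, so it moves forward to 2041-02-07.
Applying '+89 days' to 2041-02-07: counting 89 days forward gives 2041-05-07.
`weekday 2` advances to the next Tuesday; 2041-05-07 is already a Tuesday, so it stays at 2041-05-07.

2041-05-07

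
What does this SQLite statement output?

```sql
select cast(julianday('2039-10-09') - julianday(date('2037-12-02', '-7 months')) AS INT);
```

890

Adding -7 months to 2037-12-02 gives 2037-05-02.
29 days remain in May 2037 after the 2nd (31 − 2).
Full months from June 2037 through September 2039 contribute their day counts.
Then 9 days into October 2039.
Total: 29 + 30 + 31 + 31 + 30 + 31 + 30 + 31 + 31 + 28 + 31 + 30 + 31 + 30 + 31 + 31 + 30 + 31 + 30 + 31 + 31 + 28 + 31 + 30 + 31 + 30 + 31 + 31 + 30 + 9 = 890.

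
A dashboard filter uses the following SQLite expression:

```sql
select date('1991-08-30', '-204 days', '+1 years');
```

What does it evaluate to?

Applying '-204 days' to 1991-08-30: counting 204 days back gives 1991-02-07.
Adding +1 year to 1991-02-07 gives 1992-02-07.

1992-02-07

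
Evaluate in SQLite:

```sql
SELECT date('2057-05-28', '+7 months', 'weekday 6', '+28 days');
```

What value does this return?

Adding +7 months to 2057-05-28 gives 2057-12-28.
`weekday 6` advances to the next Saturday; 2057-12-28 is a Friday, so it moves forward to 2057-12-29.
December 2057 has 31 days; 2 remain after the 29th, so 3 days reach 2058-01-01.
Advancing 25 more days within January lands on 2058-01-26.

2058-01-26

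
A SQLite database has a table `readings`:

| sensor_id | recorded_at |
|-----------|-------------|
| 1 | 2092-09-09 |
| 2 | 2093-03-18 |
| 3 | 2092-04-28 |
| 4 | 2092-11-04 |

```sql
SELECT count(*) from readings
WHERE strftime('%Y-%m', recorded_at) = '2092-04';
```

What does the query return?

Rows with year-month 2092-04: 2092-04-28 → 1.

1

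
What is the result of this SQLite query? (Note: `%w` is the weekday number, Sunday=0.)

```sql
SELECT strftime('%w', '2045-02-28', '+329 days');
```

2

First apply '+329 days': 2045-02-28 → 2046-01-23.
2046-01-23 is a Tuesday; with Sunday=0 that is 2.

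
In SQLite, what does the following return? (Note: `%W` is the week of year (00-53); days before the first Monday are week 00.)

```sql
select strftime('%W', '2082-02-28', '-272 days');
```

21

First apply '-272 days': 2082-02-28 → 2081-06-01.
2081-06-01 is a Sunday. SQLite's %W counts Mondays since the year started; the result is 21.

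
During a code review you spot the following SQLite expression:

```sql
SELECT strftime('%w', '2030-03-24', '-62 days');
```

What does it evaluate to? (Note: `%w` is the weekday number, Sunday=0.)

First apply '-62 days': 2030-03-24 → 2030-01-21.
2030-01-21 is a Monday; with Sunday=0 that is 1.

1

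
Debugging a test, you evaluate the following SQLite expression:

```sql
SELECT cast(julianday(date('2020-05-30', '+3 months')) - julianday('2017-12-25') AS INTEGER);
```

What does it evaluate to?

Adding +3 months to 2020-05-30 gives 2020-08-30.
6 days remain in December 2017 after the 25th (31 − 25).
Full months from January 2018 through July 2020 contribute their day counts.
Then 30 days into August 2020.
Total: 6 + 31 + 28 + 31 + 30 + 31 + 30 + 31 + 31 + 30 + 31 + 30 + 31 + 31 + 28 + 31 + 30 + 31 + 30 + 31 + 31 + 30 + 31 + 30 + 31 + 31 + 29 + 31 + 30 + 31 + 30 + 31 + 30 = 979.

979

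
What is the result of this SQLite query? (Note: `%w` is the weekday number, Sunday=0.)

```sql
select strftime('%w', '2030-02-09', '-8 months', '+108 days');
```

First apply '-8 months', '+108 days': 2030-02-09 → 2029-09-25.
2029-09-25 is a Tuesday; with Sunday=0 that is 2.

2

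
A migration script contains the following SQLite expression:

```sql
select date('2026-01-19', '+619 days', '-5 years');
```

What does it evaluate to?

Applying '+619 days' to 2026-01-19: counting 619 days forward gives 2027-09-30.
Adding -5 years to 2027-09-30 gives 2022-09-30.

2022-09-30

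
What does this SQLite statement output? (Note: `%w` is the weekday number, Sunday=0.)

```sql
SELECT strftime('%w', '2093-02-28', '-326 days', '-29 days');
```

First apply '-326 days', '-29 days': 2093-02-28 → 2092-03-10.
2092-03-10 is a Monday; with Sunday=0 that is 1.

1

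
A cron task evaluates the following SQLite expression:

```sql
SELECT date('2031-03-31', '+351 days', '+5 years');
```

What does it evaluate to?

2037-03-16

Applying '+351 days' to 2031-03-31: counting 351 days forward gives 2032-03-16.
Adding +5 years to 2032-03-16 gives 2037-03-16.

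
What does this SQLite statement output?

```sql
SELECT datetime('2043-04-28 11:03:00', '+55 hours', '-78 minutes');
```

2043-04-30 16:45:00

+55 hours from 2043-04-28 11:03:00 is 2043-04-30 18:03:00 (crosses midnight).
78 minutes = 1h 18m; -78 minutes from 2043-04-30 18:03:00 is 2043-04-30 16:45:00.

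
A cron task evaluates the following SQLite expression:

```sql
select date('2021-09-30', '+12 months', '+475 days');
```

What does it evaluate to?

Adding +12 months to 2021-09-30 gives 2022-09-30.
Applying '+475 days' to 2022-09-30: counting 475 days forward gives 2024-01-18.

2024-01-18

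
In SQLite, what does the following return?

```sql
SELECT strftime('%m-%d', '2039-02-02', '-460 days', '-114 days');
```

First apply '-460 days', '-114 days': 2039-02-02 → 2037-07-08.
`%m-%d` extracts the month-day: 07-08.

07-08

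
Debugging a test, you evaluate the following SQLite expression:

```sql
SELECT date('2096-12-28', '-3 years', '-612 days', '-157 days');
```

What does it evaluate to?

2091-11-20

Adding -3 years to 2096-12-28 gives 2093-12-28.
Applying '-612 days' to 2093-12-28: counting 612 days back gives 2092-04-25.
Applying '-157 days' to 2092-04-25: counting 157 days back gives 2091-11-20.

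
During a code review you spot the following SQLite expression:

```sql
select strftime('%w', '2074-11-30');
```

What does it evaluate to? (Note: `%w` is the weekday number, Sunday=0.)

2074-11-30 is a Friday; with Sunday=0 that is 5.

5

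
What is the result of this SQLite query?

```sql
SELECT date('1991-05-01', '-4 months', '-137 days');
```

Adding -4 months to 1991-05-01 gives 1991-01-01.
Applying '-137 days' to 1991-01-01: counting 137 days back gives 1990-08-17.

1990-08-17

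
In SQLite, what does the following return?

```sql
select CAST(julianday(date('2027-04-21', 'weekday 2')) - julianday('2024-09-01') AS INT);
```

968

`weekday 2` advances to the next Tuesday; 2027-04-21 is a Wednesday, so it moves forward to 2027-04-27.
29 days remain in September 2024 after the 1st (30 − 1).
Full months from October 2024 through March 2027 contribute their day counts.
Then 27 days into April 2027.
Total: 29 + 31 + 30 + 31 + 31 + 28 + 31 + 30 + 31 + 30 + 31 + 31 + 30 + 31 + 30 + 31 + 31 + 28 + 31 + 30 + 31 + 30 + 31 + 31 + 30 + 31 + 30 + 31 + 31 + 28 + 31 + 27 = 968.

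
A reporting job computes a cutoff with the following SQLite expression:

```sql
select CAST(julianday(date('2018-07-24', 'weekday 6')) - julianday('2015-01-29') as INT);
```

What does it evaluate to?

`weekday 6` advances to the next Saturday; 2018-07-24 is a Tuesday, so it moves forward to 2018-07-28.
2 days remain in January 2015 after the 29th (31 − 29).
Full months from February 2015 through June 2018 contribute their day counts.
Then 28 days into July 2018.
Total: 2 + 28 + 31 + 30 + 31 + 30 + 31 + 31 + 30 + 31 + 30 + 31 + 31 + 29 + 31 + 30 + 31 + 30 + 31 + 31 + 30 + 31 + 30 + 31 + 31 + 28 + 31 + 30 + 31 + 30 + 31 + 31 + 30 + 31 + 30 + 31 + 31 + 28 + 31 + 30 + 31 + 30 + 28 = 1276.

1276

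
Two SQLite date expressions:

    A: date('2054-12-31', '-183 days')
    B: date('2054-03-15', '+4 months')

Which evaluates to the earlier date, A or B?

A

A = 2054-07-01.
B = 2054-07-15.
A is earlier.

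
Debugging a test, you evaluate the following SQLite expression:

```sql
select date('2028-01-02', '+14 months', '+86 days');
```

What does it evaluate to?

Adding +14 months to 2028-01-02 gives 2029-03-02.
Applying '+86 days' to 2029-03-02: counting 86 days forward gives 2029-05-27.

2029-05-27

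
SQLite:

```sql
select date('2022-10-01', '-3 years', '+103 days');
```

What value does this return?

2020-01-12

Adding -3 years to 2022-10-01 gives 2019-10-01.
Applying '+103 days' to 2019-10-01: counting 103 days forward gives 2020-01-12.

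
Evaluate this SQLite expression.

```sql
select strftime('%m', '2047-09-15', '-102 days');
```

First apply '-102 days': 2047-09-15 → 2047-06-05.
`%m` extracts the 2-digit month (01-12): 06.

06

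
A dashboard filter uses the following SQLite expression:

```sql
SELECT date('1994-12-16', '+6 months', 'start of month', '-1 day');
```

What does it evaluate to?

1995-05-31

Adding +6 months to 1994-12-16 gives 1995-06-16.
`start of month` rewinds 1995-06-16 to 1995-06-01.
Going back 1 day from 1995-06-01 reaches 1995-05-31 (last day of May, 31 days).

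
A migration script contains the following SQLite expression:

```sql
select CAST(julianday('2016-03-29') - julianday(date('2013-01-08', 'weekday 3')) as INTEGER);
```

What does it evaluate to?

`weekday 3` advances to the next Wednesday; 2013-01-08 is a Tuesday, so it moves forward to 2013-01-09.
22 days remain in January 2013 after the 9th (31 − 9).
Full months from February 2013 through February 2016 contribute their day counts.
Then 29 days into March 2016.
Total: 22 + 28 + 31 + 30 + 31 + 30 + 31 + 31 + 30 + 31 + 30 + 31 + 31 + 28 + 31 + 30 + 31 + 30 + 31 + 31 + 30 + 31 + 30 + 31 + 31 + 28 + 31 + 30 + 31 + 30 + 31 + 31 + 30 + 31 + 30 + 31 + 31 + 29 + 29 = 1175.

1175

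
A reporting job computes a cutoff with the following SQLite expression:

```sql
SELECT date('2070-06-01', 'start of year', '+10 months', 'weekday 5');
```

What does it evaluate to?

`start of year` rewinds 2070-06-01 to 2070-01-01.
Adding +10 months to 2070-01-01 gives 2070-11-01.
`weekday 5` advances to the next Friday; 2070-11-01 is a Saturday, so it moves forward to 2070-11-07.

2070-11-07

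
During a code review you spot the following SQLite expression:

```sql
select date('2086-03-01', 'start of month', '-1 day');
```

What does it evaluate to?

`start of month` rewinds 2086-03-01 to 2086-03-01.
Going back 1 day from 2086-03-01 reaches 2086-02-28 (last day of February, 28 days).

2086-02-28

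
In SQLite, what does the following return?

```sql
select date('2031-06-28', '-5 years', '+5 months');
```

2026-11-28

Adding -5 years to 2031-06-28 gives 2026-06-28.
Adding +5 months to 2026-06-28 gives 2026-11-28.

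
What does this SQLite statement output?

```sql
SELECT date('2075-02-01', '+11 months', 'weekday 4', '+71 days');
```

Adding +11 months to 2075-02-01 gives 2076-01-01.
`weekday 4` advances to the next Thursday; 2076-01-01 is a Wednesday, so it moves forward to 2076-01-02.
Applying '+71 days' to 2076-01-02: counting 71 days forward gives 2076-03-13.

2076-03-13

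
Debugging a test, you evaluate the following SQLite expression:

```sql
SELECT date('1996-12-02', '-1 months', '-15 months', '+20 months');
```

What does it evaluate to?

1997-04-02

Adding -1 month to 1996-12-02 gives 1996-11-02.
Adding -15 months to 1996-11-02 gives 1995-08-02.
Adding +20 months to 1995-08-02 gives 1997-04-02.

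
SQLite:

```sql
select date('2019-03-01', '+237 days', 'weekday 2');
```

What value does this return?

2019-10-29

Applying '+237 days' to 2019-03-01: counting 237 days forward gives 2019-10-24.
`weekday 2` advances to the next Tuesday; 2019-10-24 is a Thursday, so it moves forward to 2019-10-29.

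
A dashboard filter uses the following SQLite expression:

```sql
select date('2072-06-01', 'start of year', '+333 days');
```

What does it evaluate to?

2072-11-29

`start of year` rewinds 2072-06-01 to 2072-01-01.
Applying '+333 days' to 2072-01-01: counting 333 days forward gives 2072-11-29.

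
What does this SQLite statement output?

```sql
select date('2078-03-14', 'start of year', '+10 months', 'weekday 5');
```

`start of year` rewinds 2078-03-14 to 2078-01-01.
Adding +10 months to 2078-01-01 gives 2078-11-01.
`weekday 5` advances to the next Friday; 2078-11-01 is a Tuesday, so it moves forward to 2078-11-04.

2078-11-04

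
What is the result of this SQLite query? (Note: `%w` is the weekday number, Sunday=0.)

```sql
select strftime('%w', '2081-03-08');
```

2081-03-08 is a Saturday; with Sunday=0 that is 6.

6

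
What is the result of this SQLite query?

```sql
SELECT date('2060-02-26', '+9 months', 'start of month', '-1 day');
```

2060-10-31

Adding +9 months to 2060-02-26 gives 2060-11-26.
`start of month` rewinds 2060-11-26 to 2060-11-01.
Going back 1 day from 2060-11-01 reaches 2060-10-31 (last day of October, 31 days).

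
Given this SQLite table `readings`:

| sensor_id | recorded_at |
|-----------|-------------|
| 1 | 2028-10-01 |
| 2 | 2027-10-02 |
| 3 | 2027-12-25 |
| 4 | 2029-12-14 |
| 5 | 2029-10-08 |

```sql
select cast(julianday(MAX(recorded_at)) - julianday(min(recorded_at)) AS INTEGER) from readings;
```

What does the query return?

804

MIN = 2027-10-02, MAX = 2029-12-14.
29 days remain in October 2027 after the 2nd (31 − 2).
Full months from November 2027 through November 2029 contribute their day counts.
Then 14 days into December 2029.
Total: 29 + 30 + 31 + 31 + 29 + 31 + 30 + 31 + 30 + 31 + 31 + 30 + 31 + 30 + 31 + 31 + 28 + 31 + 30 + 31 + 30 + 31 + 31 + 30 + 31 + 30 + 14 = 804.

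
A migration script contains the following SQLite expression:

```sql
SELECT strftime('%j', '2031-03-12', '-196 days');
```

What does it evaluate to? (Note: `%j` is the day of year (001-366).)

First apply '-196 days': 2031-03-12 → 2030-08-28.
Day-of-year for 2030-08-28: days since 2030-01-01 inclusive = 240, zero-padded to 240.

240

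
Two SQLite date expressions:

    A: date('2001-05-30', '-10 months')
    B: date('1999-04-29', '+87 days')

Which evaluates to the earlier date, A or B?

B

A = 2000-07-30.
B = 1999-07-25.
B is earlier.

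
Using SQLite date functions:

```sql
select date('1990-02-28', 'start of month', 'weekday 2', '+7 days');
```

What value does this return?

1990-02-13

`start of month` rewinds 1990-02-28 to 1990-02-01.
`weekday 2` advances to the next Tuesday; 1990-02-01 is a Thursday, so it moves forward to 1990-02-06.
Advancing 7 more days within February lands on 1990-02-13.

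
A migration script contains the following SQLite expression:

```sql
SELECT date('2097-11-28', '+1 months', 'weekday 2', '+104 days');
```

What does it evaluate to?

2098-04-14

Adding +1 month to 2097-11-28 gives 2097-12-28.
`weekday 2` advances to the next Tuesday; 2097-12-28 is a Saturday, so it moves forward to 2097-12-31.
Applying '+104 days' to 2097-12-31: counting 104 days forward gives 2098-04-14.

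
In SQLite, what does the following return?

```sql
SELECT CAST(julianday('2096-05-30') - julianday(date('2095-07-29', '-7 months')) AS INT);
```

Adding -7 months to 2095-07-29 gives 2094-12-29.
2 days remain in December 2094 after the 29th (31 − 29).
Full months from January 2095 through April 2096 contribute their day counts.
Then 30 days into May 2096.
Total: 2 + 31 + 28 + 31 + 30 + 31 + 30 + 31 + 31 + 30 + 31 + 30 + 31 + 31 + 29 + 31 + 30 + 30 = 518.

518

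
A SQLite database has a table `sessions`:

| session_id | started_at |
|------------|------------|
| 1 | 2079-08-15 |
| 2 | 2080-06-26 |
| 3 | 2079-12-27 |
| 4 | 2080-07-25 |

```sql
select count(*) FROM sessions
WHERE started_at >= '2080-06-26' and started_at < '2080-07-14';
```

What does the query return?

1

Rows in [2080-06-26, 2080-07-14): 2080-06-26 → 1 row.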